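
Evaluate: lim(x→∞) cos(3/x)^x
This is an exponential indeterminate form.

For exponential indeterminate forms, take the natural log:
  Let L = lim(x→∞) cos(3/x)^x
  Then ln(L) = lim(x→∞) [exponent × ln(base)]
  Evaluate using L'Hôpital or standard limits, then exponentiate.
  L = 1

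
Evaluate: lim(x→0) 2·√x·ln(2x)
This is a 0·∞ indeterminate form.

Rewrite 0·∞ as a quotient (0/0 or ∞/∞ form), then apply L'Hôpital's rule:
  lim(x→0) 2·√x·ln(2x) = 0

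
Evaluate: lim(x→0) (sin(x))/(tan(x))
This is a 0/0 indeterminate form.

Apply L'Hôpital's rule: differentiate numerator and denominator separately.
  f(x) = sin(x)   ⇒   f'(x) = cos(x)
  g(x) = tan(x)   ⇒   g'(x) = tan(x)^2 + 1
  lim(x→0) f'(x)/g'(x) = lim(x→0) (cos(x))/(tan(x)^2 + 1)
  = 1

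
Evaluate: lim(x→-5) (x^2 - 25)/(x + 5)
This is a standard limit.

Factor or rationalize the expression:
  lim(x→-5) (x^2 - 25)/(x + 5) = -10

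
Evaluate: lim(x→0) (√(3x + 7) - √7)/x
This is a standard limit.

Factor or rationalize the expression:
  lim(x→0) (√(3x + 7) - √7)/x = 3·sqrt(7)/14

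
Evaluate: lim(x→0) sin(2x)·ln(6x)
This is a 0·∞ indeterminate form.

Rewrite 0·∞ as a quotient (0/0 or ∞/∞ form), then apply L'Hôpital's rule:
  lim(x→0) sin(2x)·ln(6x) = 0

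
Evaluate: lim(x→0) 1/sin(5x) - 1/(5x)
This is an ∞-∞ indeterminate form.

Combine fractions or rationalize to convert ∞-∞ to 0/0 form:
  lim(x→0) 1/sin(5x) - 1/(5x) = 0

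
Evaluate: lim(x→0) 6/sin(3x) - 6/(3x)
This is an ∞-∞ indeterminate form.

Combine fractions or rationalize to convert ∞-∞ to 0/0 form:
  lim(x→0) 6/sin(3x) - 6/(3x) = 0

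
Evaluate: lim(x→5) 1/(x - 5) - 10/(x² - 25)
This is an ∞-∞ indeterminate form.

Combine fractions or rationalize to convert ∞-∞ to 0/0 form:
  lim(x→5) 1/(x - 5) - 10/(x² - 25) = 1/10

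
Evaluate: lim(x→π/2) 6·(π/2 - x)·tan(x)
This is a 0·∞ indeterminate form.

Rewrite 0·∞ as a quotient (0/0 or ∞/∞ form), then apply L'Hôpital's rule:
  lim(x→π/2) 6·(π/2 - x)·tan(x) = 6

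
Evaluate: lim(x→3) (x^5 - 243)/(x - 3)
This is a standard limit.

Factor or rationalize the expression:
  lim(x→3) (x^5 - 243)/(x - 3) = 405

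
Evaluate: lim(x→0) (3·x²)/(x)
This is a 0/0 indeterminate form.

Apply L'Hôpital's rule: differentiate numerator and denominator separately.
  f(x) = 3·x^2   ⇒   f'(x) = 6·x
  g(x) = x   ⇒   g'(x) = 1
  lim(x→0) f'(x)/g'(x) = lim(x→0) (6·x)/(1)
  = 0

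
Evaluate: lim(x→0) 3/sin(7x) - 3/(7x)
This is an ∞-∞ indeterminate form.

Combine fractions or rationalize to convert ∞-∞ to 0/0 form:
  lim(x→0) 3/sin(7x) - 3/(7x) = 0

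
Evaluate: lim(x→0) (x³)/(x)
This is a 0/0 indeterminate form.

Apply L'Hôpital's rule: differentiate numerator and denominator separately.
  f(x) = x^3   ⇒   f'(x) = 3·x^2
  g(x) = x   ⇒   g'(x) = 1
  lim(x→0) f'(x)/g'(x) = lim(x→0) (3·x^2)/(1)
  = 0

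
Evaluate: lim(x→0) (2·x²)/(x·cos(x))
This is a 0/0 indeterminate form.

Apply L'Hôpital's rule: differentiate numerator and denominator separately.
  f(x) = 2·x^2   ⇒   f'(x) = 4·x
  g(x) = x·cos(x)   ⇒   g'(x) = -x·sin(x) + cos(x)
  lim(x→0) f'(x)/g'(x) = lim(x→0) (4·x)/(-x·sin(x) + cos(x))
  = 0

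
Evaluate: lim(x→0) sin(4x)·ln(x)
This is a 0·∞ indeterminate form.

Rewrite 0·∞ as a quotient (0/0 or ∞/∞ form), then apply L'Hôpital's rule:
  lim(x→0) sin(4x)·ln(x) = 0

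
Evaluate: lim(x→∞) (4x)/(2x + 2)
This is an ∞/∞ indeterminate form.

Apply L'Hôpital's rule: differentiate numerator and denominator separately.
  f(x) = 4·x   ⇒   f'(x) = 4
  g(x) = 2·x + 2   ⇒   g'(x) = 2
  lim(x→∞) f'(x)/g'(x) = lim(x→∞) (4)/(2)
  = 2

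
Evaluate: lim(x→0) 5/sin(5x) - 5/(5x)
This is an ∞-∞ indeterminate form.

Combine fractions or rationalize to convert ∞-∞ to 0/0 form:
  lim(x→0) 5/sin(5x) - 5/(5x) = 0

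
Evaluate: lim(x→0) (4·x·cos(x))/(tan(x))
This is a 0/0 indeterminate form.

Apply L'Hôpital's rule: differentiate numerator and denominator separately.
  f(x) = 4·x·cos(x)   ⇒   f'(x) = -4·x·sin(x) + 4·cos(x)
  g(x) = tan(x)   ⇒   g'(x) = tan(x)^2 + 1
  lim(x→0) f'(x)/g'(x) = lim(x→0) (-4·x·sin(x) + 4·cos(x))/(tan(x)^2 + 1)
  = 4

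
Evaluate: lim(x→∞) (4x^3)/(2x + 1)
This is an ∞/∞ indeterminate form.

Apply L'Hôpital's rule: differentiate numerator and denominator separately.
  f(x) = 4·x^3   ⇒   f'(x) = 12·x^2
  g(x) = 2·x + 1   ⇒   g'(x) = 2
  lim(x→∞) f'(x)/g'(x) = lim(x→∞) (12·x^2)/(2)
  = ∞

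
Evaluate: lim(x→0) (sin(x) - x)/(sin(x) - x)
This is a 0/0 indeterminate form.

Apply L'Hôpital's rule: differentiate numerator and denominator separately.
  f(x) = -x + sin(x)   ⇒   f'(x) = cos(x) - 1
  g(x) = -x + sin(x)   ⇒   g'(x) = cos(x) - 1
  lim(x→0) f'(x)/g'(x) = lim(x→0) (cos(x) - 1)/(cos(x) - 1)
  = 1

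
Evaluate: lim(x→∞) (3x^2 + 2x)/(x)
This is an ∞/∞ indeterminate form.

Apply L'Hôpital's rule: differentiate numerator and denominator separately.
  f(x) = 3·x^2 + 2·x   ⇒   f'(x) = 6·x + 2
  g(x) = x   ⇒   g'(x) = 1
  lim(x→∞) f'(x)/g'(x) = lim(x→∞) (6·x + 2)/(1)
  = ∞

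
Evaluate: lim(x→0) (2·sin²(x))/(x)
This is a 0/0 indeterminate form.

Apply L'Hôpital's rule: differentiate numerator and denominator separately.
  f(x) = 2·sin(x)^2   ⇒   f'(x) = 4·sin(x)·cos(x)
  g(x) = x   ⇒   g'(x) = 1
  lim(x→0) f'(x)/g'(x) = lim(x→0) (4·sin(x)·cos(x))/(1)
  = 0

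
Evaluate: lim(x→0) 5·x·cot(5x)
This is a 0·∞ indeterminate form.

Rewrite 0·∞ as a quotient (0/0 or ∞/∞ form), then apply L'Hôpital's rule:
  lim(x→0) 5·x·cot(5x) = 1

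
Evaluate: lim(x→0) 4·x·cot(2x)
This is a 0·∞ indeterminate form.

Rewrite 0·∞ as a quotient (0/0 or ∞/∞ form), then apply L'Hôpital's rule:
  lim(x→0) 4·x·cot(2x) = 2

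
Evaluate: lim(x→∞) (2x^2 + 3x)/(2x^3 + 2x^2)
This is an ∞/∞ indeterminate form.

Apply L'Hôpital's rule: differentiate numerator and denominator separately.
  f(x) = 2·x^2 + 3·x   ⇒   f'(x) = 4·x + 3
  g(x) = 2·x^3 + 2·x^2   ⇒   g'(x) = 6·x^2 + 4·x
  lim(x→∞) f'(x)/g'(x) = lim(x→∞) (4·x + 3)/(6·x^2 + 4·x)
  = 0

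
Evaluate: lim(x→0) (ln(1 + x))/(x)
This is a 0/0 indeterminate form.

Apply L'Hôpital's rule: differentiate numerator and denominator separately.
  f(x) = ln(x + 1)   ⇒   f'(x) = 1/(x + 1)
  g(x) = x   ⇒   g'(x) = 1
  lim(x→0) f'(x)/g'(x) = lim(x→0) (1/(x + 1))/(1)
  = 1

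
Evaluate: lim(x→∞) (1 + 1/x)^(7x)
This is an exponential indeterminate form.

For exponential indeterminate forms, take the natural log:
  Let L = lim(x→∞) (1 + 1/x)^(7x)
  Then ln(L) = lim(x→∞) [exponent × ln(base)]
  Evaluate using L'Hôpital or standard limits, then exponentiate.
  L = e^(7)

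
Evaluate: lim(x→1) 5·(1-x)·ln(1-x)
This is a 0·∞ indeterminate form.

Rewrite 0·∞ as a quotient (0/0 or ∞/∞ form), then apply L'Hôpital's rule:
  lim(x→1) 5·(1-x)·ln(1-x) = 0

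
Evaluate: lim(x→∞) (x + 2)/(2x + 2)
This is an ∞/∞ indeterminate form.

Apply L'Hôpital's rule: differentiate numerator and denominator separately.
  f(x) = x + 2   ⇒   f'(x) = 1
  g(x) = 2·x + 2   ⇒   g'(x) = 2
  lim(x→∞) f'(x)/g'(x) = lim(x→∞) (1)/(2)
  = 1/2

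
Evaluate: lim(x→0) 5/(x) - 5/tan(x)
This is an ∞-∞ indeterminate form.

Combine fractions or rationalize to convert ∞-∞ to 0/0 form:
  lim(x→0) 5/(x) - 5/tan(x) = 0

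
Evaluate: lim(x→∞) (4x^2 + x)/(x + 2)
This is an ∞/∞ indeterminate form.

Apply L'Hôpital's rule: differentiate numerator and denominator separately.
  f(x) = 4·x^2 + x   ⇒   f'(x) = 8·x + 1
  g(x) = x + 2   ⇒   g'(x) = 1
  lim(x→∞) f'(x)/g'(x) = lim(x→∞) (8·x + 1)/(1)
  = ∞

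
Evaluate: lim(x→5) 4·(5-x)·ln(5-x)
This is a 0·∞ indeterminate form.

Rewrite 0·∞ as a quotient (0/0 or ∞/∞ form), then apply L'Hôpital's rule:
  lim(x→5) 4·(5-x)·ln(5-x) = 0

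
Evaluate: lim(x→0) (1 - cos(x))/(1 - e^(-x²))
This is a 0/0 indeterminate form.

Apply L'Hôpital's rule: differentiate numerator and denominator separately.
  f(x) = 1 - cos(x)   ⇒   f'(x) = sin(x)
  g(x) = 1 - e^(-x^2)   ⇒   g'(x) = 2·x·e^(-x^2)
  lim(x→0) f'(x)/g'(x) = lim(x→0) (sin(x))/(2·x·e^(-x^2))
  = 1/2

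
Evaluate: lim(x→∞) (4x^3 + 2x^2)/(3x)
This is an ∞/∞ indeterminate form.

Apply L'Hôpital's rule: differentiate numerator and denominator separately.
  f(x) = 4·x^3 + 2·x^2   ⇒   f'(x) = 12·x^2 + 4·x
  g(x) = 3·x   ⇒   g'(x) = 3
  lim(x→∞) f'(x)/g'(x) = lim(x→∞) (12·x^2 + 4·x)/(3)
  = ∞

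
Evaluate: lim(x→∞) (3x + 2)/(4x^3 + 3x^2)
This is an ∞/∞ indeterminate form.

Apply L'Hôpital's rule: differentiate numerator and denominator separately.
  f(x) = 3·x + 2   ⇒   f'(x) = 3
  g(x) = 4·x^3 + 3·x^2   ⇒   g'(x) = 12·x^2 + 6·x
  lim(x→∞) f'(x)/g'(x) = lim(x→∞) (3)/(12·x^2 + 6·x)
  = 0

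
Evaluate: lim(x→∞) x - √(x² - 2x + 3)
This is an ∞-∞ indeterminate form.

Combine fractions or rationalize to convert ∞-∞ to 0/0 form:
  lim(x→∞) x - √(x² - 2x + 3) = 1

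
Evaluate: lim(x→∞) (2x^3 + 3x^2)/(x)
This is an ∞/∞ indeterminate form.

Apply L'Hôpital's rule: differentiate numerator and denominator separately.
  f(x) = 2·x^3 + 3·x^2   ⇒   f'(x) = 6·x^2 + 6·x
  g(x) = x   ⇒   g'(x) = 1
  lim(x→∞) f'(x)/g'(x) = lim(x→∞) (6·x^2 + 6·x)/(1)
  = ∞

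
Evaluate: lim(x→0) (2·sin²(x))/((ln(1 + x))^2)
This is a 0/0 indeterminate form.

Apply L'Hôpital's rule: differentiate numerator and denominator separately.
  f(x) = 2·sin(x)^2   ⇒   f'(x) = 4·sin(x)·cos(x)
  g(x) = ln(x + 1)^2   ⇒   g'(x) = 2·ln(x + 1)/(x + 1)
  lim(x→0) f'(x)/g'(x) = lim(x→0) (4·sin(x)·cos(x))/(2·ln(x + 1)/(x + 1))
  = 2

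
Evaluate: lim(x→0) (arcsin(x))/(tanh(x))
This is a 0/0 indeterminate form.

Apply L'Hôpital's rule: differentiate numerator and denominator separately.
  f(x) = asin(x)   ⇒   f'(x) = 1/sqrt(1 - x^2)
  g(x) = tanh(x)   ⇒   g'(x) = 1 - tanh(x)^2
  lim(x→0) f'(x)/g'(x) = lim(x→0) (1/sqrt(1 - x^2))/(1 - tanh(x)^2)
  = 1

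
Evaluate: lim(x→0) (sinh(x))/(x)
This is a 0/0 indeterminate form.

Apply L'Hôpital's rule: differentiate numerator and denominator separately.
  f(x) = sinh(x)   ⇒   f'(x) = cosh(x)
  g(x) = x   ⇒   g'(x) = 1
  lim(x→0) f'(x)/g'(x) = lim(x→0) (cosh(x))/(1)
  = 1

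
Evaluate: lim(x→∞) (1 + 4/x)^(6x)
This is an exponential indeterminate form.

For exponential indeterminate forms, take the natural log:
  Let L = lim(x→∞) (1 + 4/x)^(6x)
  Then ln(L) = lim(x→∞) [exponent × ln(base)]
  Evaluate using L'Hôpital or standard limits, then exponentiate.
  L = e^(24)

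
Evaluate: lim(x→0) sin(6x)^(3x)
This is an exponential indeterminate form.

For exponential indeterminate forms, take the natural log:
  Let L = lim(x→0) sin(6x)^(3x)
  Then ln(L) = lim(x→0) [exponent × ln(base)]
  Evaluate using L'Hôpital or standard limits, then exponentiate.
  L = 1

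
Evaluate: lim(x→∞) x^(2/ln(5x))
This is an exponential indeterminate form.

For exponential indeterminate forms, take the natural log:
  Let L = lim(x→∞) x^(2/ln(5x))
  Then ln(L) = lim(x→∞) [exponent × ln(base)]
  Evaluate using L'Hôpital or standard limits, then exponentiate.
  L = e²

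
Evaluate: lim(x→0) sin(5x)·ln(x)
This is a 0·∞ indeterminate form.

Rewrite 0·∞ as a quotient (0/0 or ∞/∞ form), then apply L'Hôpital's rule:
  lim(x→0) sin(5x)·ln(x) = 0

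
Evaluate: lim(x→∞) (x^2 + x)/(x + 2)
This is an ∞/∞ indeterminate form.

Apply L'Hôpital's rule: differentiate numerator and denominator separately.
  f(x) = x^2 + x   ⇒   f'(x) = 2·x + 1
  g(x) = x + 2   ⇒   g'(x) = 1
  lim(x→∞) f'(x)/g'(x) = lim(x→∞) (2·x + 1)/(1)
  = ∞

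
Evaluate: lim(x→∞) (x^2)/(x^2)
This is an ∞/∞ indeterminate form.

Apply L'Hôpital's rule: differentiate numerator and denominator separately.
  f(x) = x^2   ⇒   f'(x) = 2·x
  g(x) = x^2   ⇒   g'(x) = 2·x
  lim(x→∞) f'(x)/g'(x) = lim(x→∞) (2·x)/(2·x)
  = 1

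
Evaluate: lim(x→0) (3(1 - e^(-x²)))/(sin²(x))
This is a 0/0 indeterminate form.

Apply L'Hôpital's rule: differentiate numerator and denominator separately.
  f(x) = 3 - 3·e^(-x^2)   ⇒   f'(x) = 6·x·e^(-x^2)
  g(x) = sin(x)^2   ⇒   g'(x) = 2·sin(x)·cos(x)
  lim(x→0) f'(x)/g'(x) = lim(x→0) (6·x·e^(-x^2))/(2·sin(x)·cos(x))
  = 3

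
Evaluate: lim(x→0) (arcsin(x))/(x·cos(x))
This is a 0/0 indeterminate form.

Apply L'Hôpital's rule: differentiate numerator and denominator separately.
  f(x) = asin(x)   ⇒   f'(x) = 1/sqrt(1 - x^2)
  g(x) = x·cos(x)   ⇒   g'(x) = -x·sin(x) + cos(x)
  lim(x→0) f'(x)/g'(x) = lim(x→0) (1/sqrt(1 - x^2))/(-x·sin(x) + cos(x))
  = 1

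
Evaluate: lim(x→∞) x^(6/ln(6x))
This is an exponential indeterminate form.

For exponential indeterminate forms, take the natural log:
  Let L = lim(x→∞) x^(6/ln(6x))
  Then ln(L) = lim(x→∞) [exponent × ln(base)]
  Evaluate using L'Hôpital or standard limits, then exponentiate.
  L = e^(6)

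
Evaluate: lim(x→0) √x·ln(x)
This is a 0·∞ indeterminate form.

Rewrite 0·∞ as a quotient (0/0 or ∞/∞ form), then apply L'Hôpital's rule:
  lim(x→0) √x·ln(x) = 0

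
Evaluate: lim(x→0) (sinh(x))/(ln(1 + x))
This is a 0/0 indeterminate form.

Apply L'Hôpital's rule: differentiate numerator and denominator separately.
  f(x) = sinh(x)   ⇒   f'(x) = cosh(x)
  g(x) = ln(x + 1)   ⇒   g'(x) = 1/(x + 1)
  lim(x→0) f'(x)/g'(x) = lim(x→0) (cosh(x))/(1/(x + 1))
  = 1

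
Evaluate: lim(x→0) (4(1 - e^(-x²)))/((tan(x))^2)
This is a 0/0 indeterminate form.

Apply L'Hôpital's rule: differentiate numerator and denominator separately.
  f(x) = 4 - 4·e^(-x^2)   ⇒   f'(x) = 8·x·e^(-x^2)
  g(x) = tan(x)^2   ⇒   g'(x) = (2·tan(x)^2 + 2)·tan(x)
  lim(x→0) f'(x)/g'(x) = lim(x→0) (8·x·e^(-x^2))/((2·tan(x)^2 + 2)·tan(x))
  = 4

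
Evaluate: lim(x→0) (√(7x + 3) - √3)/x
This is a standard limit.

Factor or rationalize the expression:
  lim(x→0) (√(7x + 3) - √3)/x = 7·sqrt(3)/6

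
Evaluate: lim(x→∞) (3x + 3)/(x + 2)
This is an ∞/∞ indeterminate form.

Apply L'Hôpital's rule: differentiate numerator and denominator separately.
  f(x) = 3·x + 3   ⇒   f'(x) = 3
  g(x) = x + 2   ⇒   g'(x) = 1
  lim(x→∞) f'(x)/g'(x) = lim(x→∞) (3)/(1)
  = 3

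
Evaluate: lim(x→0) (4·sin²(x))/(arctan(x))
This is a 0/0 indeterminate form.

Apply L'Hôpital's rule: differentiate numerator and denominator separately.
  f(x) = 4·sin(x)^2   ⇒   f'(x) = 8·sin(x)·cos(x)
  g(x) = atan(x)   ⇒   g'(x) = 1/(x^2 + 1)
  lim(x→0) f'(x)/g'(x) = lim(x→0) (8·sin(x)·cos(x))/(1/(x^2 + 1))
  = 0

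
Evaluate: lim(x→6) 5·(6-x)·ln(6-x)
This is a 0·∞ indeterminate form.

Rewrite 0·∞ as a quotient (0/0 or ∞/∞ form), then apply L'Hôpital's rule:
  lim(x→6) 5·(6-x)·ln(6-x) = 0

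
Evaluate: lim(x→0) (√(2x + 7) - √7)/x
This is a standard limit.

Factor or rationalize the expression:
  lim(x→0) (√(2x + 7) - √7)/x = sqrt(7)/7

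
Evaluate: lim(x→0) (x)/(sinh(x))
This is a 0/0 indeterminate form.

Apply L'Hôpital's rule: differentiate numerator and denominator separately.
  f(x) = x   ⇒   f'(x) = 1
  g(x) = sinh(x)   ⇒   g'(x) = cosh(x)
  lim(x→0) f'(x)/g'(x) = lim(x→0) (1)/(cosh(x))
  = 1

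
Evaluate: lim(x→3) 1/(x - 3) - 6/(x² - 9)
This is an ∞-∞ indeterminate form.

Combine fractions or rationalize to convert ∞-∞ to 0/0 form:
  lim(x→3) 1/(x - 3) - 6/(x² - 9) = 1/6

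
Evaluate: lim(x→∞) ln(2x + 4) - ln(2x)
This is an ∞-∞ indeterminate form.

Combine fractions or rationalize to convert ∞-∞ to 0/0 form:
  lim(x→∞) ln(2x + 4) - ln(2x) = 0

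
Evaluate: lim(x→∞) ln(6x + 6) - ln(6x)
This is an ∞-∞ indeterminate form.

Combine fractions or rationalize to convert ∞-∞ to 0/0 form:
  lim(x→∞) ln(6x + 6) - ln(6x) = 0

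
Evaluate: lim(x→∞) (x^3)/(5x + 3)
This is an ∞/∞ indeterminate form.

Apply L'Hôpital's rule: differentiate numerator and denominator separately.
  f(x) = x^3   ⇒   f'(x) = 3·x^2
  g(x) = 5·x + 3   ⇒   g'(x) = 5
  lim(x→∞) f'(x)/g'(x) = lim(x→∞) (3·x^2)/(5)
  = ∞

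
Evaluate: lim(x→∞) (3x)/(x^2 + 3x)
This is an ∞/∞ indeterminate form.

Apply L'Hôpital's rule: differentiate numerator and denominator separately.
  f(x) = 3·x   ⇒   f'(x) = 3
  g(x) = x^2 + 3·x   ⇒   g'(x) = 2·x + 3
  lim(x→∞) f'(x)/g'(x) = lim(x→∞) (3)/(2·x + 3)
  = 0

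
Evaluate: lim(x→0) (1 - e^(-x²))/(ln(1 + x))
This is a 0/0 indeterminate form.

Apply L'Hôpital's rule: differentiate numerator and denominator separately.
  f(x) = 1 - e^(-x^2)   ⇒   f'(x) = 2·x·e^(-x^2)
  g(x) = ln(x + 1)   ⇒   g'(x) = 1/(x + 1)
  lim(x→0) f'(x)/g'(x) = lim(x→0) (2·x·e^(-x^2))/(1/(x + 1))
  = 0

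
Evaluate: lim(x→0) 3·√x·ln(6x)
This is a 0·∞ indeterminate form.

Rewrite 0·∞ as a quotient (0/0 or ∞/∞ form), then apply L'Hôpital's rule:
  lim(x→0) 3·√x·ln(6x) = 0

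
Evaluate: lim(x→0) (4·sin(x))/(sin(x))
This is a 0/0 indeterminate form.

Apply L'Hôpital's rule: differentiate numerator and denominator separately.
  f(x) = 4·sin(x)   ⇒   f'(x) = 4·cos(x)
  g(x) = sin(x)   ⇒   g'(x) = cos(x)
  lim(x→0) f'(x)/g'(x) = lim(x→0) (4·cos(x))/(cos(x))
  = 4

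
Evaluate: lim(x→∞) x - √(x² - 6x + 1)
This is an ∞-∞ indeterminate form.

Combine fractions or rationalize to convert ∞-∞ to 0/0 form:
  lim(x→∞) x - √(x² - 6x + 1) = 3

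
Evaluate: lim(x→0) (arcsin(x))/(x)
This is a 0/0 indeterminate form.

Apply L'Hôpital's rule: differentiate numerator and denominator separately.
  f(x) = asin(x)   ⇒   f'(x) = 1/sqrt(1 - x^2)
  g(x) = x   ⇒   g'(x) = 1
  lim(x→0) f'(x)/g'(x) = lim(x→0) (1/sqrt(1 - x^2))/(1)
  = 1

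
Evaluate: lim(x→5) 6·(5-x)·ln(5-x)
This is a 0·∞ indeterminate form.

Rewrite 0·∞ as a quotient (0/0 or ∞/∞ form), then apply L'Hôpital's rule:
  lim(x→5) 6·(5-x)·ln(5-x) = 0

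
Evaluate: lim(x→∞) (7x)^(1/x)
This is an exponential indeterminate form.

For exponential indeterminate forms, take the natural log:
  Let L = lim(x→∞) (7x)^(1/x)
  Then ln(L) = lim(x→∞) [exponent × ln(base)]
  Evaluate using L'Hôpital or standard limits, then exponentiate.
  L = 1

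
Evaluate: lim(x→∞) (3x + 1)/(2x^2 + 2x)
This is an ∞/∞ indeterminate form.

Apply L'Hôpital's rule: differentiate numerator and denominator separately.
  f(x) = 3·x + 1   ⇒   f'(x) = 3
  g(x) = 2·x^2 + 2·x   ⇒   g'(x) = 4·x + 2
  lim(x→∞) f'(x)/g'(x) = lim(x→∞) (3)/(4·x + 2)
  = 0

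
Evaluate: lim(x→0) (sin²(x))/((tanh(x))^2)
This is a 0/0 indeterminate form.

Apply L'Hôpital's rule: differentiate numerator and denominator separately.
  f(x) = sin(x)^2   ⇒   f'(x) = 2·sin(x)·cos(x)
  g(x) = tanh(x)^2   ⇒   g'(x) = (2 - 2·tanh(x)^2)·tanh(x)
  lim(x→0) f'(x)/g'(x) = lim(x→0) (2·sin(x)·cos(x))/((2 - 2·tanh(x)^2)·tanh(x))
  = 1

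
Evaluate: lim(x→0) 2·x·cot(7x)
This is a 0·∞ indeterminate form.

Rewrite 0·∞ as a quotient (0/0 or ∞/∞ form), then apply L'Hôpital's rule:
  lim(x→0) 2·x·cot(7x) = 2/7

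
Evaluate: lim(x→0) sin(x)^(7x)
This is an exponential indeterminate form.

For exponential indeterminate forms, take the natural log:
  Let L = lim(x→0) sin(x)^(7x)
  Then ln(L) = lim(x→0) [exponent × ln(base)]
  Evaluate using L'Hôpital or standard limits, then exponentiate.
  L = 1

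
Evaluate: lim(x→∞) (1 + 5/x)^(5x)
This is an exponential indeterminate form.

For exponential indeterminate forms, take the natural log:
  Let L = lim(x→∞) (1 + 5/x)^(5x)
  Then ln(L) = lim(x→∞) [exponent × ln(base)]
  Evaluate using L'Hôpital or standard limits, then exponentiate.
  L = e^(25)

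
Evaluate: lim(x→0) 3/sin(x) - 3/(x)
This is an ∞-∞ indeterminate form.

Combine fractions or rationalize to convert ∞-∞ to 0/0 form:
  lim(x→0) 3/sin(x) - 3/(x) = 0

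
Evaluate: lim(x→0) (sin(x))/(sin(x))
This is a 0/0 indeterminate form.

Apply L'Hôpital's rule: differentiate numerator and denominator separately.
  f(x) = sin(x)   ⇒   f'(x) = cos(x)
  g(x) = sin(x)   ⇒   g'(x) = cos(x)
  lim(x→0) f'(x)/g'(x) = lim(x→0) (cos(x))/(cos(x))
  = 1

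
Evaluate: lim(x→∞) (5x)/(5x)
This is an ∞/∞ indeterminate form.

Apply L'Hôpital's rule: differentiate numerator and denominator separately.
  f(x) = 5·x   ⇒   f'(x) = 5
  g(x) = 5·x   ⇒   g'(x) = 5
  lim(x→∞) f'(x)/g'(x) = lim(x→∞) (5)/(5)
  = 1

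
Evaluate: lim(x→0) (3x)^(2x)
This is an exponential indeterminate form.

For exponential indeterminate forms, take the natural log:
  Let L = lim(x→0) (3x)^(2x)
  Then ln(L) = lim(x→0) [exponent × ln(base)]
  Evaluate using L'Hôpital or standard limits, then exponentiate.
  L = 1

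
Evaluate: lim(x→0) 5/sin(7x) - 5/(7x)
This is an ∞-∞ indeterminate form.

Combine fractions or rationalize to convert ∞-∞ to 0/0 form:
  lim(x→0) 5/sin(7x) - 5/(7x) = 0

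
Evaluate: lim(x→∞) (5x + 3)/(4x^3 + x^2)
This is an ∞/∞ indeterminate form.

Apply L'Hôpital's rule: differentiate numerator and denominator separately.
  f(x) = 5·x + 3   ⇒   f'(x) = 5
  g(x) = 4·x^3 + x^2   ⇒   g'(x) = 12·x^2 + 2·x
  lim(x→∞) f'(x)/g'(x) = lim(x→∞) (5)/(12·x^2 + 2·x)
  = 0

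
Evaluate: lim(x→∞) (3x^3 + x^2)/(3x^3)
This is an ∞/∞ indeterminate form.

Apply L'Hôpital's rule: differentiate numerator and denominator separately.
  f(x) = 3·x^3 + x^2   ⇒   f'(x) = 9·x^2 + 2·x
  g(x) = 3·x^3   ⇒   g'(x) = 9·x^2
  lim(x→∞) f'(x)/g'(x) = lim(x→∞) (9·x^2 + 2·x)/(9·x^2)
  = 1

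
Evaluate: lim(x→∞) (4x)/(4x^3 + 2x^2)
This is an ∞/∞ indeterminate form.

Apply L'Hôpital's rule: differentiate numerator and denominator separately.
  f(x) = 4·x   ⇒   f'(x) = 4
  g(x) = 4·x^3 + 2·x^2   ⇒   g'(x) = 12·x^2 + 4·x
  lim(x→∞) f'(x)/g'(x) = lim(x→∞) (4)/(12·x^2 + 4·x)
  = 0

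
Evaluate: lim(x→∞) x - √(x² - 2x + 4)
This is an ∞-∞ indeterminate form.

Combine fractions or rationalize to convert ∞-∞ to 0/0 form:
  lim(x→∞) x - √(x² - 2x + 4) = 1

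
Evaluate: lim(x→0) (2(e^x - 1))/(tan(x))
This is a 0/0 indeterminate form.

Apply L'Hôpital's rule: differentiate numerator and denominator separately.
  f(x) = 2·e^(x) - 2   ⇒   f'(x) = 2·e^(x)
  g(x) = tan(x)   ⇒   g'(x) = tan(x)^2 + 1
  lim(x→0) f'(x)/g'(x) = lim(x→0) (2·e^(x))/(tan(x)^2 + 1)
  = 2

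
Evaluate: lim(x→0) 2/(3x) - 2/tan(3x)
This is an ∞-∞ indeterminate form.

Combine fractions or rationalize to convert ∞-∞ to 0/0 form:
  lim(x→0) 2/(3x) - 2/tan(3x) = 0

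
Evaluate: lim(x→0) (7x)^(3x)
This is an exponential indeterminate form.

For exponential indeterminate forms, take the natural log:
  Let L = lim(x→0) (7x)^(3x)
  Then ln(L) = lim(x→0) [exponent × ln(base)]
  Evaluate using L'Hôpital or standard limits, then exponentiate.
  L = 1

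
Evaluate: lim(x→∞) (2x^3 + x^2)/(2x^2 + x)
This is an ∞/∞ indeterminate form.

Apply L'Hôpital's rule: differentiate numerator and denominator separately.
  f(x) = 2·x^3 + x^2   ⇒   f'(x) = 6·x^2 + 2·x
  g(x) = 2·x^2 + x   ⇒   g'(x) = 4·x + 1
  lim(x→∞) f'(x)/g'(x) = lim(x→∞) (6·x^2 + 2·x)/(4·x + 1)
  = ∞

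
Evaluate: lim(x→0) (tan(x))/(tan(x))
This is a 0/0 indeterminate form.

Apply L'Hôpital's rule: differentiate numerator and denominator separately.
  f(x) = tan(x)   ⇒   f'(x) = tan(x)^2 + 1
  g(x) = tan(x)   ⇒   g'(x) = tan(x)^2 + 1
  lim(x→0) f'(x)/g'(x) = lim(x→0) (tan(x)^2 + 1)/(tan(x)^2 + 1)
  = 1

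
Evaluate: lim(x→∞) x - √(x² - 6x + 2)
This is an ∞-∞ indeterminate form.

Combine fractions or rationalize to convert ∞-∞ to 0/0 form:
  lim(x→∞) x - √(x² - 6x + 2) = 3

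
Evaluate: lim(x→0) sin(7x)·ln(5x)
This is a 0·∞ indeterminate form.

Rewrite 0·∞ as a quotient (0/0 or ∞/∞ form), then apply L'Hôpital's rule:
  lim(x→0) sin(7x)·ln(5x) = 0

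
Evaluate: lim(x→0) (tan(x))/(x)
This is a 0/0 indeterminate form.

Apply L'Hôpital's rule: differentiate numerator and denominator separately.
  f(x) = tan(x)   ⇒   f'(x) = tan(x)^2 + 1
  g(x) = x   ⇒   g'(x) = 1
  lim(x→0) f'(x)/g'(x) = lim(x→0) (tan(x)^2 + 1)/(1)
  = 1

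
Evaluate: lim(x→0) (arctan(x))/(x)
This is a 0/0 indeterminate form.

Apply L'Hôpital's rule: differentiate numerator and denominator separately.
  f(x) = atan(x)   ⇒   f'(x) = 1/(x^2 + 1)
  g(x) = x   ⇒   g'(x) = 1
  lim(x→0) f'(x)/g'(x) = lim(x→0) (1/(x^2 + 1))/(1)
  = 1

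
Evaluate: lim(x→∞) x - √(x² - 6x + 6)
This is an ∞-∞ indeterminate form.

Combine fractions or rationalize to convert ∞-∞ to 0/0 form:
  lim(x→∞) x - √(x² - 6x + 6) = 3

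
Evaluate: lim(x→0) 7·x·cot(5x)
This is a 0·∞ indeterminate form.

Rewrite 0·∞ as a quotient (0/0 or ∞/∞ form), then apply L'Hôpital's rule:
  lim(x→0) 7·x·cot(5x) = 7/5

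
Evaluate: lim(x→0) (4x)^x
This is an exponential indeterminate form.

For exponential indeterminate forms, take the natural log:
  Let L = lim(x→0) (4x)^x
  Then ln(L) = lim(x→0) [exponent × ln(base)]
  Evaluate using L'Hôpital or standard limits, then exponentiate.
  L = 1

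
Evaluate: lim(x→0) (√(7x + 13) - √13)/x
This is a standard limit.

Factor or rationalize the expression:
  lim(x→0) (√(7x + 13) - √13)/x = 7·sqrt(13)/26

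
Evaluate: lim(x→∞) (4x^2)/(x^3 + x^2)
This is an ∞/∞ indeterminate form.

Apply L'Hôpital's rule: differentiate numerator and denominator separately.
  f(x) = 4·x^2   ⇒   f'(x) = 8·x
  g(x) = x^3 + x^2   ⇒   g'(x) = 3·x^2 + 2·x
  lim(x→∞) f'(x)/g'(x) = lim(x→∞) (8·x)/(3·x^2 + 2·x)
  = 0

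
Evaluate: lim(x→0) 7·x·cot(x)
This is a 0·∞ indeterminate form.

Rewrite 0·∞ as a quotient (0/0 or ∞/∞ form), then apply L'Hôpital's rule:
  lim(x→0) 7·x·cot(x) = 7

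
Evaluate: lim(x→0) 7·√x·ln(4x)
This is a 0·∞ indeterminate form.

Rewrite 0·∞ as a quotient (0/0 or ∞/∞ form), then apply L'Hôpital's rule:
  lim(x→0) 7·√x·ln(4x) = 0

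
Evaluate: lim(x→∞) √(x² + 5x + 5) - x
This is an ∞-∞ indeterminate form.

Combine fractions or rationalize to convert ∞-∞ to 0/0 form:
  lim(x→∞) √(x² + 5x + 5) - x = 5/2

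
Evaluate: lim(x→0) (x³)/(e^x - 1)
This is a 0/0 indeterminate form.

Apply L'Hôpital's rule: differentiate numerator and denominator separately.
  f(x) = x^3   ⇒   f'(x) = 3·x^2
  g(x) = e^(x) - 1   ⇒   g'(x) = e^(x)
  lim(x→0) f'(x)/g'(x) = lim(x→0) (3·x^2)/(e^(x))
  = 0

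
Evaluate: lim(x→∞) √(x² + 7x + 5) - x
This is an ∞-∞ indeterminate form.

Combine fractions or rationalize to convert ∞-∞ to 0/0 form:
  lim(x→∞) √(x² + 7x + 5) - x = 7/2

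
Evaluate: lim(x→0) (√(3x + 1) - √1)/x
This is a standard limit.

Factor or rationalize the expression:
  lim(x→0) (√(3x + 1) - √1)/x = 3/2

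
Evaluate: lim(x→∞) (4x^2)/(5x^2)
This is an ∞/∞ indeterminate form.

Apply L'Hôpital's rule: differentiate numerator and denominator separately.
  f(x) = 4·x^2   ⇒   f'(x) = 8·x
  g(x) = 5·x^2   ⇒   g'(x) = 10·x
  lim(x→∞) f'(x)/g'(x) = lim(x→∞) (8·x)/(10·x)
  = 4/5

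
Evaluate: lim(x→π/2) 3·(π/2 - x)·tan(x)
This is a 0·∞ indeterminate form.

Rewrite 0·∞ as a quotient (0/0 or ∞/∞ form), then apply L'Hôpital's rule:
  lim(x→π/2) 3·(π/2 - x)·tan(x) = 3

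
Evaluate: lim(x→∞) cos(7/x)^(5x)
This is an exponential indeterminate form.

For exponential indeterminate forms, take the natural log:
  Let L = lim(x→∞) cos(7/x)^(5x)
  Then ln(L) = lim(x→∞) [exponent × ln(base)]
  Evaluate using L'Hôpital or standard limits, then exponentiate.
  L = 1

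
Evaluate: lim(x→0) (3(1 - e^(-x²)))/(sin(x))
This is a 0/0 indeterminate form.

Apply L'Hôpital's rule: differentiate numerator and denominator separately.
  f(x) = 3 - 3·e^(-x^2)   ⇒   f'(x) = 6·x·e^(-x^2)
  g(x) = sin(x)   ⇒   g'(x) = cos(x)
  lim(x→0) f'(x)/g'(x) = lim(x→0) (6·x·e^(-x^2))/(cos(x))
  = 0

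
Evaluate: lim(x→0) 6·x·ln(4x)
This is a 0·∞ indeterminate form.

Rewrite 0·∞ as a quotient (0/0 or ∞/∞ form), then apply L'Hôpital's rule:
  lim(x→0) 6·x·ln(4x) = 0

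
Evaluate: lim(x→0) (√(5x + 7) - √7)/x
This is a standard limit.

Factor or rationalize the expression:
  lim(x→0) (√(5x + 7) - √7)/x = 5·sqrt(7)/14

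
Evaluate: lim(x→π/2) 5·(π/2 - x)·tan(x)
This is a 0·∞ indeterminate form.

Rewrite 0·∞ as a quotient (0/0 or ∞/∞ form), then apply L'Hôpital's rule:
  lim(x→π/2) 5·(π/2 - x)·tan(x) = 5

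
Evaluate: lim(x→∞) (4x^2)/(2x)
This is an ∞/∞ indeterminate form.

Apply L'Hôpital's rule: differentiate numerator and denominator separately.
  f(x) = 4·x^2   ⇒   f'(x) = 8·x
  g(x) = 2·x   ⇒   g'(x) = 2
  lim(x→∞) f'(x)/g'(x) = lim(x→∞) (8·x)/(2)
  = ∞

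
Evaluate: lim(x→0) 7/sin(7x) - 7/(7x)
This is an ∞-∞ indeterminate form.

Combine fractions or rationalize to convert ∞-∞ to 0/0 form:
  lim(x→0) 7/sin(7x) - 7/(7x) = 0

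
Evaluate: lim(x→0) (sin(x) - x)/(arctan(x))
This is a 0/0 indeterminate form.

Apply L'Hôpital's rule: differentiate numerator and denominator separately.
  f(x) = -x + sin(x)   ⇒   f'(x) = cos(x) - 1
  g(x) = atan(x)   ⇒   g'(x) = 1/(x^2 + 1)
  lim(x→0) f'(x)/g'(x) = lim(x→0) (cos(x) - 1)/(1/(x^2 + 1))
  = 0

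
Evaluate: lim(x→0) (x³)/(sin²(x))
This is a 0/0 indeterminate form.

Apply L'Hôpital's rule: differentiate numerator and denominator separately.
  f(x) = x^3   ⇒   f'(x) = 3·x^2
  g(x) = sin(x)^2   ⇒   g'(x) = 2·sin(x)·cos(x)
  lim(x→0) f'(x)/g'(x) = lim(x→0) (3·x^2)/(2·sin(x)·cos(x))
  = 0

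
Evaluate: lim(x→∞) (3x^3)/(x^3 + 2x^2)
This is an ∞/∞ indeterminate form.

Apply L'Hôpital's rule: differentiate numerator and denominator separately.
  f(x) = 3·x^3   ⇒   f'(x) = 9·x^2
  g(x) = x^3 + 2·x^2   ⇒   g'(x) = 3·x^2 + 4·x
  lim(x→∞) f'(x)/g'(x) = lim(x→∞) (9·x^2)/(3·x^2 + 4·x)
  = 3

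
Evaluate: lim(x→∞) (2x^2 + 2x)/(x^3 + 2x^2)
This is an ∞/∞ indeterminate form.

Apply L'Hôpital's rule: differentiate numerator and denominator separately.
  f(x) = 2·x^2 + 2·x   ⇒   f'(x) = 4·x + 2
  g(x) = x^3 + 2·x^2   ⇒   g'(x) = 3·x^2 + 4·x
  lim(x→∞) f'(x)/g'(x) = lim(x→∞) (4·x + 2)/(3·x^2 + 4·x)
  = 0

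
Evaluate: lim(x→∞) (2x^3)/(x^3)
This is an ∞/∞ indeterminate form.

Apply L'Hôpital's rule: differentiate numerator and denominator separately.
  f(x) = 2·x^3   ⇒   f'(x) = 6·x^2
  g(x) = x^3   ⇒   g'(x) = 3·x^2
  lim(x→∞) f'(x)/g'(x) = lim(x→∞) (6·x^2)/(3·x^2)
  = 2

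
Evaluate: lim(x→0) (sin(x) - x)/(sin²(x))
This is a 0/0 indeterminate form.

Apply L'Hôpital's rule: differentiate numerator and denominator separately.
  f(x) = -x + sin(x)   ⇒   f'(x) = cos(x) - 1
  g(x) = sin(x)^2   ⇒   g'(x) = 2·sin(x)·cos(x)
  lim(x→0) f'(x)/g'(x) = lim(x→0) (cos(x) - 1)/(2·sin(x)·cos(x))
  = 0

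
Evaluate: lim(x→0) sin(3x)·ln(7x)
This is a 0·∞ indeterminate form.

Rewrite 0·∞ as a quotient (0/0 or ∞/∞ form), then apply L'Hôpital's rule:
  lim(x→0) sin(3x)·ln(7x) = 0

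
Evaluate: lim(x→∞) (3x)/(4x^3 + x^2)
This is an ∞/∞ indeterminate form.

Apply L'Hôpital's rule: differentiate numerator and denominator separately.
  f(x) = 3·x   ⇒   f'(x) = 3
  g(x) = 4·x^3 + x^2   ⇒   g'(x) = 12·x^2 + 2·x
  lim(x→∞) f'(x)/g'(x) = lim(x→∞) (3)/(12·x^2 + 2·x)
  = 0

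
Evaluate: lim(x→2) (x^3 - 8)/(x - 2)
This is a standard limit.

Factor or rationalize the expression:
  lim(x→2) (x^3 - 8)/(x - 2) = 12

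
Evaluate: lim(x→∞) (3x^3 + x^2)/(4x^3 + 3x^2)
This is an ∞/∞ indeterminate form.

Apply L'Hôpital's rule: differentiate numerator and denominator separately.
  f(x) = 3·x^3 + x^2   ⇒   f'(x) = 9·x^2 + 2·x
  g(x) = 4·x^3 + 3·x^2   ⇒   g'(x) = 12·x^2 + 6·x
  lim(x→∞) f'(x)/g'(x) = lim(x→∞) (9·x^2 + 2·x)/(12·x^2 + 6·x)
  = 3/4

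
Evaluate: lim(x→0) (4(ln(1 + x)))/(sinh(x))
This is a 0/0 indeterminate form.

Apply L'Hôpital's rule: differentiate numerator and denominator separately.
  f(x) = 4·ln(x + 1)   ⇒   f'(x) = 4/(x + 1)
  g(x) = sinh(x)   ⇒   g'(x) = cosh(x)
  lim(x→0) f'(x)/g'(x) = lim(x→0) (4/(x + 1))/(cosh(x))
  = 4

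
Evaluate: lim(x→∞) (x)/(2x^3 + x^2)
This is an ∞/∞ indeterminate form.

Apply L'Hôpital's rule: differentiate numerator and denominator separately.
  f(x) = x   ⇒   f'(x) = 1
  g(x) = 2·x^3 + x^2   ⇒   g'(x) = 6·x^2 + 2·x
  lim(x→∞) f'(x)/g'(x) = lim(x→∞) (1)/(6·x^2 + 2·x)
  = 0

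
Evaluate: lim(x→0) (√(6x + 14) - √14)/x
This is a standard limit.

Factor or rationalize the expression:
  lim(x→0) (√(6x + 14) - √14)/x = 3·sqrt(14)/14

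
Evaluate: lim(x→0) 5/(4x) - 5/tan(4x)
This is an ∞-∞ indeterminate form.

Combine fractions or rationalize to convert ∞-∞ to 0/0 form:
  lim(x→0) 5/(4x) - 5/tan(4x) = 0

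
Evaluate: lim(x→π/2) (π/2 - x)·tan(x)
This is a 0·∞ indeterminate form.

Rewrite 0·∞ as a quotient (0/0 or ∞/∞ form), then apply L'Hôpital's rule:
  lim(x→π/2) (π/2 - x)·tan(x) = 1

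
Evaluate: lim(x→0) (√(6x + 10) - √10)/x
This is a standard limit.

Factor or rationalize the expression:
  lim(x→0) (√(6x + 10) - √10)/x = 3·sqrt(10)/10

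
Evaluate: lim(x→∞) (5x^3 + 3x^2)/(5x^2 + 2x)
This is an ∞/∞ indeterminate form.

Apply L'Hôpital's rule: differentiate numerator and denominator separately.
  f(x) = 5·x^3 + 3·x^2   ⇒   f'(x) = 15·x^2 + 6·x
  g(x) = 5·x^2 + 2·x   ⇒   g'(x) = 10·x + 2
  lim(x→∞) f'(x)/g'(x) = lim(x→∞) (15·x^2 + 6·x)/(10·x + 2)
  = ∞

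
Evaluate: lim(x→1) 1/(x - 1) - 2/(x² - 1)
This is an ∞-∞ indeterminate form.

Combine fractions or rationalize to convert ∞-∞ to 0/0 form:
  lim(x→1) 1/(x - 1) - 2/(x² - 1) = 1/2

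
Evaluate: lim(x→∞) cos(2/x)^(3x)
This is an exponential indeterminate form.

For exponential indeterminate forms, take the natural log:
  Let L = lim(x→∞) cos(2/x)^(3x)
  Then ln(L) = lim(x→∞) [exponent × ln(base)]
  Evaluate using L'Hôpital or standard limits, then exponentiate.
  L = 1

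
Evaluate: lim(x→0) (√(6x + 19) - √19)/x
This is a standard limit.

Factor or rationalize the expression:
  lim(x→0) (√(6x + 19) - √19)/x = 3·sqrt(19)/19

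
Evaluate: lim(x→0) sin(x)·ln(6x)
This is a 0·∞ indeterminate form.

Rewrite 0·∞ as a quotient (0/0 or ∞/∞ form), then apply L'Hôpital's rule:
  lim(x→0) sin(x)·ln(6x) = 0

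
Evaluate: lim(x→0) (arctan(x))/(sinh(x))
This is a 0/0 indeterminate form.

Apply L'Hôpital's rule: differentiate numerator and denominator separately.
  f(x) = atan(x)   ⇒   f'(x) = 1/(x^2 + 1)
  g(x) = sinh(x)   ⇒   g'(x) = cosh(x)
  lim(x→0) f'(x)/g'(x) = lim(x→0) (1/(x^2 + 1))/(cosh(x))
  = 1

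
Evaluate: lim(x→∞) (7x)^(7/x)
This is an exponential indeterminate form.

For exponential indeterminate forms, take the natural log:
  Let L = lim(x→∞) (7x)^(7/x)
  Then ln(L) = lim(x→∞) [exponent × ln(base)]
  Evaluate using L'Hôpital or standard limits, then exponentiate.
  L = 1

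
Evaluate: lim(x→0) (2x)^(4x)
This is an exponential indeterminate form.

For exponential indeterminate forms, take the natural log:
  Let L = lim(x→0) (2x)^(4x)
  Then ln(L) = lim(x→0) [exponent × ln(base)]
  Evaluate using L'Hôpital or standard limits, then exponentiate.
  L = 1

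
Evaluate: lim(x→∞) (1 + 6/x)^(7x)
This is an exponential indeterminate form.

For exponential indeterminate forms, take the natural log:
  Let L = lim(x→∞) (1 + 6/x)^(7x)
  Then ln(L) = lim(x→∞) [exponent × ln(base)]
  Evaluate using L'Hôpital or standard limits, then exponentiate.
  L = e^(42)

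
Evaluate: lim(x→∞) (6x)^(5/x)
This is an exponential indeterminate form.

For exponential indeterminate forms, take the natural log:
  Let L = lim(x→∞) (6x)^(5/x)
  Then ln(L) = lim(x→∞) [exponent × ln(base)]
  Evaluate using L'Hôpital or standard limits, then exponentiate.
  L = 1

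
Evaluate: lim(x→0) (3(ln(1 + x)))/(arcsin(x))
This is a 0/0 indeterminate form.

Apply L'Hôpital's rule: differentiate numerator and denominator separately.
  f(x) = 3·ln(x + 1)   ⇒   f'(x) = 3/(x + 1)
  g(x) = asin(x)   ⇒   g'(x) = 1/sqrt(1 - x^2)
  lim(x→0) f'(x)/g'(x) = lim(x→0) (3/(x + 1))/(1/sqrt(1 - x^2))
  = 3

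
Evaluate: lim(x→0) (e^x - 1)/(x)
This is a 0/0 indeterminate form.

Apply L'Hôpital's rule: differentiate numerator and denominator separately.
  f(x) = e^(x) - 1   ⇒   f'(x) = e^(x)
  g(x) = x   ⇒   g'(x) = 1
  lim(x→0) f'(x)/g'(x) = lim(x→0) (e^(x))/(1)
  = 1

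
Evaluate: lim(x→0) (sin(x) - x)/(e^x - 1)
This is a 0/0 indeterminate form.

Apply L'Hôpital's rule: differentiate numerator and denominator separately.
  f(x) = -x + sin(x)   ⇒   f'(x) = cos(x) - 1
  g(x) = e^(x) - 1   ⇒   g'(x) = e^(x)
  lim(x→0) f'(x)/g'(x) = lim(x→0) (cos(x) - 1)/(e^(x))
  = 0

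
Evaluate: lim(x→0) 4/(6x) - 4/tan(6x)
This is an ∞-∞ indeterminate form.

Combine fractions or rationalize to convert ∞-∞ to 0/0 form:
  lim(x→0) 4/(6x) - 4/tan(6x) = 0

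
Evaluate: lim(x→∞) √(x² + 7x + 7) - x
This is an ∞-∞ indeterminate form.

Combine fractions or rationalize to convert ∞-∞ to 0/0 form:
  lim(x→∞) √(x² + 7x + 7) - x = 7/2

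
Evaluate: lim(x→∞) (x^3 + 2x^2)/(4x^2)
This is an ∞/∞ indeterminate form.

Apply L'Hôpital's rule: differentiate numerator and denominator separately.
  f(x) = x^3 + 2·x^2   ⇒   f'(x) = 3·x^2 + 4·x
  g(x) = 4·x^2   ⇒   g'(x) = 8·x
  lim(x→∞) f'(x)/g'(x) = lim(x→∞) (3·x^2 + 4·x)/(8·x)
  = ∞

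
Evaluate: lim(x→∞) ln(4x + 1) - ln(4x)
This is an ∞-∞ indeterminate form.

Combine fractions or rationalize to convert ∞-∞ to 0/0 form:
  lim(x→∞) ln(4x + 1) - ln(4x) = 0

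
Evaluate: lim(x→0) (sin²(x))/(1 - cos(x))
This is a 0/0 indeterminate form.

Apply L'Hôpital's rule: differentiate numerator and denominator separately.
  f(x) = sin(x)^2   ⇒   f'(x) = 2·sin(x)·cos(x)
  g(x) = 1 - cos(x)   ⇒   g'(x) = sin(x)
  lim(x→0) f'(x)/g'(x) = lim(x→0) (2·sin(x)·cos(x))/(sin(x))
  = 2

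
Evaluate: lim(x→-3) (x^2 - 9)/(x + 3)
This is a standard limit.

Factor or rationalize the expression:
  lim(x→-3) (x^2 - 9)/(x + 3) = -6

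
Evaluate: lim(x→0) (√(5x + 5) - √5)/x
This is a standard limit.

Factor or rationalize the expression:
  lim(x→0) (√(5x + 5) - √5)/x = sqrt(5)/2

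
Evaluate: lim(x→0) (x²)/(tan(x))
This is a 0/0 indeterminate form.

Apply L'Hôpital's rule: differentiate numerator and denominator separately.
  f(x) = x^2   ⇒   f'(x) = 2·x
  g(x) = tan(x)   ⇒   g'(x) = tan(x)^2 + 1
  lim(x→0) f'(x)/g'(x) = lim(x→0) (2·x)/(tan(x)^2 + 1)
  = 0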